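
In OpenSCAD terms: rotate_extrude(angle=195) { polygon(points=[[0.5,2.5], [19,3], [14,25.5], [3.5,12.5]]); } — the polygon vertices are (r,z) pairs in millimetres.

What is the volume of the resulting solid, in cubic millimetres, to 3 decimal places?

Volume = 8631.073 mm³

Profile (r,z), 4 vertices: (0.5,2.5) (19,3) (14,25.5) (3.5,12.5)
edge 0: (0.5,2.5)→(19,3)  cross = 0.5·3 − 19·2.5 = -46.0000; (r_i+r_j)·cross = 19.5·-46.0000 = -897.0000
edge 1: (19,3)→(14,25.5)  cross = 19·25.5 − 14·3 = 442.5000; (r_i+r_j)·cross = 33·442.5000 = 14602.5000
edge 2: (14,25.5)→(3.5,12.5)  cross = 14·12.5 − 3.5·25.5 = 85.7500; (r_i+r_j)·cross = 17.5·85.7500 = 1500.6250
edge 3: (3.5,12.5)→(0.5,2.5)  cross = 3.5·2.5 − 0.5·12.5 = 2.5000; (r_i+r_j)·cross = 4·2.5000 = 10.0000
Σcross = 484.7500 → A = |Σcross|/2 = 242.3750 mm²
Σ(r_i+r_j)·cross = 15216.1250 → first moment M = |Σ|/6 = 2536.0208
R_c = M/A = 2536.0208/242.3750 = 10.4632 mm
θ = 195° = 3.403392 rad
V = θ·R_c·A = 3.403392·10.4632·242.3750 = 8631.073 mm³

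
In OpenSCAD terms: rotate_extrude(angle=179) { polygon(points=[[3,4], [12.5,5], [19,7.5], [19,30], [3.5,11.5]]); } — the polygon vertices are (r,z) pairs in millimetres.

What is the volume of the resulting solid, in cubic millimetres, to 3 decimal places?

Profile (r,z), 5 vertices: (3,4) (12.5,5) (19,7.5) (19,30) (3.5,11.5)
edge 0: (3,4)→(12.5,5)  cross = 3·5 − 12.5·4 = -35.0000; (r_i+r_j)·cross = 15.5·-35.0000 = -542.5000
edge 1: (12.5,5)→(19,7.5)  cross = 12.5·7.5 − 19·5 = -1.2500; (r_i+r_j)·cross = 31.5·-1.2500 = -39.3750
edge 2: (19,7.5)→(19,30)  cross = 19·30 − 19·7.5 = 427.5000; (r_i+r_j)·cross = 38·427.5000 = 16245.0000
edge 3: (19,30)→(3.5,11.5)  cross = 19·11.5 − 3.5·30 = 113.5000; (r_i+r_j)·cross = 22.5·113.5000 = 2553.7500
edge 4: (3.5,11.5)→(3,4)  cross = 3.5·4 − 3·11.5 = -20.5000; (r_i+r_j)·cross = 6.5·-20.5000 = -133.2500
Σcross = 484.2500 → A = |Σcross|/2 = 242.1250 mm²
Σ(r_i+r_j)·cross = 18083.6250 → first moment M = |Σ|/6 = 3013.9375
R_c = M/A = 3013.9375/242.1250 = 12.4479 mm
θ = 179° = 3.124139 rad
V = θ·R_c·A = 3.124139·12.4479·242.1250 = 9415.961 mm³

Volume = 9415.961 mm³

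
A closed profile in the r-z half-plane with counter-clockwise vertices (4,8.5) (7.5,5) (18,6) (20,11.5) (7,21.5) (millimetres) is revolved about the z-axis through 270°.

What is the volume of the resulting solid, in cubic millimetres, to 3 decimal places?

Volume = 8482.595 mm³

Profile (r,z), 5 vertices: (4,8.5) (7.5,5) (18,6) (20,11.5) (7,21.5)
edge 0: (4,8.5)→(7.5,5)  cross = 4·5 − 7.5·8.5 = -43.7500; (r_i+r_j)·cross = 11.5·-43.7500 = -503.1250
edge 1: (7.5,5)→(18,6)  cross = 7.5·6 − 18·5 = -45.0000; (r_i+r_j)·cross = 25.5·-45.0000 = -1147.5000
edge 2: (18,6)→(20,11.5)  cross = 18·11.5 − 20·6 = 87.0000; (r_i+r_j)·cross = 38·87.0000 = 3306.0000
edge 3: (20,11.5)→(7,21.5)  cross = 20·21.5 − 7·11.5 = 349.5000; (r_i+r_j)·cross = 27·349.5000 = 9436.5000
edge 4: (7,21.5)→(4,8.5)  cross = 7·8.5 − 4·21.5 = -26.5000; (r_i+r_j)·cross = 11·-26.5000 = -291.5000
Σcross = 321.2500 → A = |Σcross|/2 = 160.6250 mm²
Σ(r_i+r_j)·cross = 10800.3750 → first moment M = |Σ|/6 = 1800.0625
R_c = M/A = 1800.0625/160.6250 = 11.2066 mm
θ = 270° = 4.712389 rad
V = θ·R_c·A = 4.712389·11.2066·160.6250 = 8482.595 mm³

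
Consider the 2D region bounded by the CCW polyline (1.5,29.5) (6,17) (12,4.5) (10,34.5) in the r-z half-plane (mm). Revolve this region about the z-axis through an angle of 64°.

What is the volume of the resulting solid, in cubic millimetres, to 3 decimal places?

Volume = 1227.432 mm³

Profile (r,z), 4 vertices: (1.5,29.5) (6,17) (12,4.5) (10,34.5)
edge 0: (1.5,29.5)→(6,17)  cross = 1.5·17 − 6·29.5 = -151.5000; (r_i+r_j)·cross = 7.5·-151.5000 = -1136.2500
edge 1: (6,17)→(12,4.5)  cross = 6·4.5 − 12·17 = -177.0000; (r_i+r_j)·cross = 18·-177.0000 = -3186.0000
edge 2: (12,4.5)→(10,34.5)  cross = 12·34.5 − 10·4.5 = 369.0000; (r_i+r_j)·cross = 22·369.0000 = 8118.0000
edge 3: (10,34.5)→(1.5,29.5)  cross = 10·29.5 − 1.5·34.5 = 243.2500; (r_i+r_j)·cross = 11.5·243.2500 = 2797.3750
Σcross = 283.7500 → A = |Σcross|/2 = 141.8750 mm²
Σ(r_i+r_j)·cross = 6593.1250 → first moment M = |Σ|/6 = 1098.8542
R_c = M/A = 1098.8542/141.8750 = 7.7452 mm
θ = 64° = 1.117011 rad
V = θ·R_c·A = 1.117011·7.7452·141.8750 = 1227.432 mm³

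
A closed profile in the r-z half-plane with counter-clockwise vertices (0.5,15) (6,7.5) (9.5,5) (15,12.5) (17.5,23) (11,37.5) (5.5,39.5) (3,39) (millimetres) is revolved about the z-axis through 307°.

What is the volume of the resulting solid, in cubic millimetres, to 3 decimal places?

Profile (r,z), 8 vertices: (0.5,15) (6,7.5) (9.5,5) (15,12.5) (17.5,23) (11,37.5) (5.5,39.5) (3,39)
edge 0: (0.5,15)→(6,7.5)  cross = 0.5·7.5 − 6·15 = -86.2500; (r_i+r_j)·cross = 6.5·-86.2500 = -560.6250
edge 1: (6,7.5)→(9.5,5)  cross = 6·5 − 9.5·7.5 = -41.2500; (r_i+r_j)·cross = 15.5·-41.2500 = -639.3750
edge 2: (9.5,5)→(15,12.5)  cross = 9.5·12.5 − 15·5 = 43.7500; (r_i+r_j)·cross = 24.5·43.7500 = 1071.8750
edge 3: (15,12.5)→(17.5,23)  cross = 15·23 − 17.5·12.5 = 126.2500; (r_i+r_j)·cross = 32.5·126.2500 = 4103.1250
edge 4: (17.5,23)→(11,37.5)  cross = 17.5·37.5 − 11·23 = 403.2500; (r_i+r_j)·cross = 28.5·403.2500 = 11492.6250
edge 5: (11,37.5)→(5.5,39.5)  cross = 11·39.5 − 5.5·37.5 = 228.2500; (r_i+r_j)·cross = 16.5·228.2500 = 3766.1250
edge 6: (5.5,39.5)→(3,39)  cross = 5.5·39 − 3·39.5 = 96.0000; (r_i+r_j)·cross = 8.5·96.0000 = 816.0000
edge 7: (3,39)→(0.5,15)  cross = 3·15 − 0.5·39 = 25.5000; (r_i+r_j)·cross = 3.5·25.5000 = 89.2500
Σcross = 795.5000 → A = |Σcross|/2 = 397.7500 mm²
Σ(r_i+r_j)·cross = 20139.0000 → first moment M = |Σ|/6 = 3356.5000
R_c = M/A = 3356.5000/397.7500 = 8.4387 mm
θ = 307° = 5.358161 rad
V = θ·R_c·A = 5.358161·8.4387·397.7500 = 17984.667 mm³

Volume = 17984.667 mm³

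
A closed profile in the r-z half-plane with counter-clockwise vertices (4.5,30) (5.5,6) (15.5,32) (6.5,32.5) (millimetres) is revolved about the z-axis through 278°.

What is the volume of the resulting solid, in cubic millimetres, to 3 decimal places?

Volume = 5988.802 mm³

Profile (r,z), 4 vertices: (4.5,30) (5.5,6) (15.5,32) (6.5,32.5)
edge 0: (4.5,30)→(5.5,6)  cross = 4.5·6 − 5.5·30 = -138.0000; (r_i+r_j)·cross = 10·-138.0000 = -1380.0000
edge 1: (5.5,6)→(15.5,32)  cross = 5.5·32 − 15.5·6 = 83.0000; (r_i+r_j)·cross = 21·83.0000 = 1743.0000
edge 2: (15.5,32)→(6.5,32.5)  cross = 15.5·32.5 − 6.5·32 = 295.7500; (r_i+r_j)·cross = 22·295.7500 = 6506.5000
edge 3: (6.5,32.5)→(4.5,30)  cross = 6.5·30 − 4.5·32.5 = 48.7500; (r_i+r_j)·cross = 11·48.7500 = 536.2500
Σcross = 289.5000 → A = |Σcross|/2 = 144.7500 mm²
Σ(r_i+r_j)·cross = 7405.7500 → first moment M = |Σ|/6 = 1234.2917
R_c = M/A = 1234.2917/144.7500 = 8.5271 mm
θ = 278° = 4.852015 rad
V = θ·R_c·A = 4.852015·8.5271·144.7500 = 5988.802 mm³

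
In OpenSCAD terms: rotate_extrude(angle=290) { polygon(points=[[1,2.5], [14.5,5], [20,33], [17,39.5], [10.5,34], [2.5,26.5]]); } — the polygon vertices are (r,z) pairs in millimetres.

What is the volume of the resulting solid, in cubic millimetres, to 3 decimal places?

Profile (r,z), 6 vertices: (1,2.5) (14.5,5) (20,33) (17,39.5) (10.5,34) (2.5,26.5)
edge 0: (1,2.5)→(14.5,5)  cross = 1·5 − 14.5·2.5 = -31.2500; (r_i+r_j)·cross = 15.5·-31.2500 = -484.3750
edge 1: (14.5,5)→(20,33)  cross = 14.5·33 − 20·5 = 378.5000; (r_i+r_j)·cross = 34.5·378.5000 = 13058.2500
edge 2: (20,33)→(17,39.5)  cross = 20·39.5 − 17·33 = 229.0000; (r_i+r_j)·cross = 37·229.0000 = 8473.0000
edge 3: (17,39.5)→(10.5,34)  cross = 17·34 − 10.5·39.5 = 163.2500; (r_i+r_j)·cross = 27.5·163.2500 = 4489.3750
edge 4: (10.5,34)→(2.5,26.5)  cross = 10.5·26.5 − 2.5·34 = 193.2500; (r_i+r_j)·cross = 13·193.2500 = 2512.2500
edge 5: (2.5,26.5)→(1,2.5)  cross = 2.5·2.5 − 1·26.5 = -20.2500; (r_i+r_j)·cross = 3.5·-20.2500 = -70.8750
Σcross = 912.5000 → A = |Σcross|/2 = 456.2500 mm²
Σ(r_i+r_j)·cross = 27977.6250 → first moment M = |Σ|/6 = 4662.9375
R_c = M/A = 4662.9375/456.2500 = 10.2201 mm
θ = 290° = 5.061455 rad
V = θ·R_c·A = 5.061455·10.2201·456.2500 = 23601.248 mm³

Volume = 23601.248 mm³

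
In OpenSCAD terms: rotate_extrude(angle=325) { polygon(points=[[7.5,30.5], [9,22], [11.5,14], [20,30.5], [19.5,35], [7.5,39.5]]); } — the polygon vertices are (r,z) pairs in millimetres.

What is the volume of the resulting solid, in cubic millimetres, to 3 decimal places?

Volume = 13871.186 mm³

Profile (r,z), 6 vertices: (7.5,30.5) (9,22) (11.5,14) (20,30.5) (19.5,35) (7.5,39.5)
edge 0: (7.5,30.5)→(9,22)  cross = 7.5·22 − 9·30.5 = -109.5000; (r_i+r_j)·cross = 16.5·-109.5000 = -1806.7500
edge 1: (9,22)→(11.5,14)  cross = 9·14 − 11.5·22 = -127.0000; (r_i+r_j)·cross = 20.5·-127.0000 = -2603.5000
edge 2: (11.5,14)→(20,30.5)  cross = 11.5·30.5 − 20·14 = 70.7500; (r_i+r_j)·cross = 31.5·70.7500 = 2228.6250
edge 3: (20,30.5)→(19.5,35)  cross = 20·35 − 19.5·30.5 = 105.2500; (r_i+r_j)·cross = 39.5·105.2500 = 4157.3750
edge 4: (19.5,35)→(7.5,39.5)  cross = 19.5·39.5 − 7.5·35 = 507.7500; (r_i+r_j)·cross = 27·507.7500 = 13709.2500
edge 5: (7.5,39.5)→(7.5,30.5)  cross = 7.5·30.5 − 7.5·39.5 = -67.5000; (r_i+r_j)·cross = 15·-67.5000 = -1012.5000
Σcross = 379.7500 → A = |Σcross|/2 = 189.8750 mm²
Σ(r_i+r_j)·cross = 14672.5000 → first moment M = |Σ|/6 = 2445.4167
R_c = M/A = 2445.4167/189.8750 = 12.8791 mm
θ = 325° = 5.672320 rad
V = θ·R_c·A = 5.672320·12.8791·189.8750 = 13871.186 mm³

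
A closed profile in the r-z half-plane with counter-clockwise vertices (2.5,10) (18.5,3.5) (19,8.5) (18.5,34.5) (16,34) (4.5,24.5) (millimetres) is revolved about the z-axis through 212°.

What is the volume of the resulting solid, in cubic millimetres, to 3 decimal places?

Volume = 15927.997 mm³

Profile (r,z), 6 vertices: (2.5,10) (18.5,3.5) (19,8.5) (18.5,34.5) (16,34) (4.5,24.5)
edge 0: (2.5,10)→(18.5,3.5)  cross = 2.5·3.5 − 18.5·10 = -176.2500; (r_i+r_j)·cross = 21·-176.2500 = -3701.2500
edge 1: (18.5,3.5)→(19,8.5)  cross = 18.5·8.5 − 19·3.5 = 90.7500; (r_i+r_j)·cross = 37.5·90.7500 = 3403.1250
edge 2: (19,8.5)→(18.5,34.5)  cross = 19·34.5 − 18.5·8.5 = 498.2500; (r_i+r_j)·cross = 37.5·498.2500 = 18684.3750
edge 3: (18.5,34.5)→(16,34)  cross = 18.5·34 − 16·34.5 = 77.0000; (r_i+r_j)·cross = 34.5·77.0000 = 2656.5000
edge 4: (16,34)→(4.5,24.5)  cross = 16·24.5 − 4.5·34 = 239.0000; (r_i+r_j)·cross = 20.5·239.0000 = 4899.5000
edge 5: (4.5,24.5)→(2.5,10)  cross = 4.5·10 − 2.5·24.5 = -16.2500; (r_i+r_j)·cross = 7·-16.2500 = -113.7500
Σcross = 712.5000 → A = |Σcross|/2 = 356.2500 mm²
Σ(r_i+r_j)·cross = 25828.5000 → first moment M = |Σ|/6 = 4304.7500
R_c = M/A = 4304.7500/356.2500 = 12.0835 mm
θ = 212° = 3.700098 rad
V = θ·R_c·A = 3.700098·12.0835·356.2500 = 15927.997 mm³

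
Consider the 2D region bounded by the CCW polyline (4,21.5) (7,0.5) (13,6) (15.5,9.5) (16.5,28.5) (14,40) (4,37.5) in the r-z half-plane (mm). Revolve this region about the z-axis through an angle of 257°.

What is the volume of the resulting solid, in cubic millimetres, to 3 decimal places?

Profile (r,z), 7 vertices: (4,21.5) (7,0.5) (13,6) (15.5,9.5) (16.5,28.5) (14,40) (4,37.5)
edge 0: (4,21.5)→(7,0.5)  cross = 4·0.5 − 7·21.5 = -148.5000; (r_i+r_j)·cross = 11·-148.5000 = -1633.5000
edge 1: (7,0.5)→(13,6)  cross = 7·6 − 13·0.5 = 35.5000; (r_i+r_j)·cross = 20·35.5000 = 710.0000
edge 2: (13,6)→(15.5,9.5)  cross = 13·9.5 − 15.5·6 = 30.5000; (r_i+r_j)·cross = 28.5·30.5000 = 869.2500
edge 3: (15.5,9.5)→(16.5,28.5)  cross = 15.5·28.5 − 16.5·9.5 = 285.0000; (r_i+r_j)·cross = 32·285.0000 = 9120.0000
edge 4: (16.5,28.5)→(14,40)  cross = 16.5·40 − 14·28.5 = 261.0000; (r_i+r_j)·cross = 30.5·261.0000 = 7960.5000
edge 5: (14,40)→(4,37.5)  cross = 14·37.5 − 4·40 = 365.0000; (r_i+r_j)·cross = 18·365.0000 = 6570.0000
edge 6: (4,37.5)→(4,21.5)  cross = 4·21.5 − 4·37.5 = -64.0000; (r_i+r_j)·cross = 8·-64.0000 = -512.0000
Σcross = 764.5000 → A = |Σcross|/2 = 382.2500 mm²
Σ(r_i+r_j)·cross = 23084.2500 → first moment M = |Σ|/6 = 3847.3750
R_c = M/A = 3847.3750/382.2500 = 10.0651 mm
θ = 257° = 4.485496 rad
V = θ·R_c·A = 4.485496·10.0651·382.2500 = 17257.386 mm³

Volume = 17257.386 mm³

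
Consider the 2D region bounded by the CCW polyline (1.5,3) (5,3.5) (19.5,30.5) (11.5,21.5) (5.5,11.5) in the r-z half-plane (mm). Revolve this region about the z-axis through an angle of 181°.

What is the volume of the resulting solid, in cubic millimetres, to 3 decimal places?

Volume = 2293.994 mm³

Profile (r,z), 5 vertices: (1.5,3) (5,3.5) (19.5,30.5) (11.5,21.5) (5.5,11.5)
edge 0: (1.5,3)→(5,3.5)  cross = 1.5·3.5 − 5·3 = -9.7500; (r_i+r_j)·cross = 6.5·-9.7500 = -63.3750
edge 1: (5,3.5)→(19.5,30.5)  cross = 5·30.5 − 19.5·3.5 = 84.2500; (r_i+r_j)·cross = 24.5·84.2500 = 2064.1250
edge 2: (19.5,30.5)→(11.5,21.5)  cross = 19.5·21.5 − 11.5·30.5 = 68.5000; (r_i+r_j)·cross = 31·68.5000 = 2123.5000
edge 3: (11.5,21.5)→(5.5,11.5)  cross = 11.5·11.5 − 5.5·21.5 = 14.0000; (r_i+r_j)·cross = 17·14.0000 = 238.0000
edge 4: (5.5,11.5)→(1.5,3)  cross = 5.5·3 − 1.5·11.5 = -0.7500; (r_i+r_j)·cross = 7·-0.7500 = -5.2500
Σcross = 156.2500 → A = |Σcross|/2 = 78.1250 mm²
Σ(r_i+r_j)·cross = 4357.0000 → first moment M = |Σ|/6 = 726.1667
R_c = M/A = 726.1667/78.1250 = 9.2949 mm
θ = 181° = 3.159046 rad
V = θ·R_c·A = 3.159046·9.2949·78.1250 = 2293.994 mm³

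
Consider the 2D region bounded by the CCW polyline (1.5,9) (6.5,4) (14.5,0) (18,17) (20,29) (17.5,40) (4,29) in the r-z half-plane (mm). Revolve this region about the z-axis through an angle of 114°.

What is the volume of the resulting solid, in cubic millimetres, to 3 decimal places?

Profile (r,z), 7 vertices: (1.5,9) (6.5,4) (14.5,0) (18,17) (20,29) (17.5,40) (4,29)
edge 0: (1.5,9)→(6.5,4)  cross = 1.5·4 − 6.5·9 = -52.5000; (r_i+r_j)·cross = 8·-52.5000 = -420.0000
edge 1: (6.5,4)→(14.5,0)  cross = 6.5·0 − 14.5·4 = -58.0000; (r_i+r_j)·cross = 21·-58.0000 = -1218.0000
edge 2: (14.5,0)→(18,17)  cross = 14.5·17 − 18·0 = 246.5000; (r_i+r_j)·cross = 32.5·246.5000 = 8011.2500
edge 3: (18,17)→(20,29)  cross = 18·29 − 20·17 = 182.0000; (r_i+r_j)·cross = 38·182.0000 = 6916.0000
edge 4: (20,29)→(17.5,40)  cross = 20·40 − 17.5·29 = 292.5000; (r_i+r_j)·cross = 37.5·292.5000 = 10968.7500
edge 5: (17.5,40)→(4,29)  cross = 17.5·29 − 4·40 = 347.5000; (r_i+r_j)·cross = 21.5·347.5000 = 7471.2500
edge 6: (4,29)→(1.5,9)  cross = 4·9 − 1.5·29 = -7.5000; (r_i+r_j)·cross = 5.5·-7.5000 = -41.2500
Σcross = 950.5000 → A = |Σcross|/2 = 475.2500 mm²
Σ(r_i+r_j)·cross = 31688.0000 → first moment M = |Σ|/6 = 5281.3333
R_c = M/A = 5281.3333/475.2500 = 11.1127 mm
θ = 114° = 1.989675 rad
V = θ·R_c·A = 1.989675·11.1127·475.2500 = 10508.139 mm³

Volume = 10508.139 mm³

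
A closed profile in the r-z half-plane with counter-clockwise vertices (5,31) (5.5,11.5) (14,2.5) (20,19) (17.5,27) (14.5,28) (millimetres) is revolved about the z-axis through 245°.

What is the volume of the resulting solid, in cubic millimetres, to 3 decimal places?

Volume = 14434.987 mm³

Profile (r,z), 6 vertices: (5,31) (5.5,11.5) (14,2.5) (20,19) (17.5,27) (14.5,28)
edge 0: (5,31)→(5.5,11.5)  cross = 5·11.5 − 5.5·31 = -113.0000; (r_i+r_j)·cross = 10.5·-113.0000 = -1186.5000
edge 1: (5.5,11.5)→(14,2.5)  cross = 5.5·2.5 − 14·11.5 = -147.2500; (r_i+r_j)·cross = 19.5·-147.2500 = -2871.3750
edge 2: (14,2.5)→(20,19)  cross = 14·19 − 20·2.5 = 216.0000; (r_i+r_j)·cross = 34·216.0000 = 7344.0000
edge 3: (20,19)→(17.5,27)  cross = 20·27 − 17.5·19 = 207.5000; (r_i+r_j)·cross = 37.5·207.5000 = 7781.2500
edge 4: (17.5,27)→(14.5,28)  cross = 17.5·28 − 14.5·27 = 98.5000; (r_i+r_j)·cross = 32·98.5000 = 3152.0000
edge 5: (14.5,28)→(5,31)  cross = 14.5·31 − 5·28 = 309.5000; (r_i+r_j)·cross = 19.5·309.5000 = 6035.2500
Σcross = 571.2500 → A = |Σcross|/2 = 285.6250 mm²
Σ(r_i+r_j)·cross = 20254.6250 → first moment M = |Σ|/6 = 3375.7708
R_c = M/A = 3375.7708/285.6250 = 11.8189 mm
θ = 245° = 4.276057 rad
V = θ·R_c·A = 4.276057·11.8189·285.6250 = 14434.987 mm³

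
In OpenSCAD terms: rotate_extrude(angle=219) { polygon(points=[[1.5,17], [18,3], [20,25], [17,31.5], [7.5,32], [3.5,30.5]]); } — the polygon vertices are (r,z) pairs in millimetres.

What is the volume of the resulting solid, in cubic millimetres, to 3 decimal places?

Profile (r,z), 6 vertices: (1.5,17) (18,3) (20,25) (17,31.5) (7.5,32) (3.5,30.5)
edge 0: (1.5,17)→(18,3)  cross = 1.5·3 − 18·17 = -301.5000; (r_i+r_j)·cross = 19.5·-301.5000 = -5879.2500
edge 1: (18,3)→(20,25)  cross = 18·25 − 20·3 = 390.0000; (r_i+r_j)·cross = 38·390.0000 = 14820.0000
edge 2: (20,25)→(17,31.5)  cross = 20·31.5 − 17·25 = 205.0000; (r_i+r_j)·cross = 37·205.0000 = 7585.0000
edge 3: (17,31.5)→(7.5,32)  cross = 17·32 − 7.5·31.5 = 307.7500; (r_i+r_j)·cross = 24.5·307.7500 = 7539.8750
edge 4: (7.5,32)→(3.5,30.5)  cross = 7.5·30.5 − 3.5·32 = 116.7500; (r_i+r_j)·cross = 11·116.7500 = 1284.2500
edge 5: (3.5,30.5)→(1.5,17)  cross = 3.5·17 − 1.5·30.5 = 13.7500; (r_i+r_j)·cross = 5·13.7500 = 68.7500
Σcross = 731.7500 → A = |Σcross|/2 = 365.8750 mm²
Σ(r_i+r_j)·cross = 25418.6250 → first moment M = |Σ|/6 = 4236.4375
R_c = M/A = 4236.4375/365.8750 = 11.5789 mm
θ = 219° = 3.822271 rad
V = θ·R_c·A = 3.822271·11.5789·365.8750 = 16192.812 mm³

Volume = 16192.812 mm³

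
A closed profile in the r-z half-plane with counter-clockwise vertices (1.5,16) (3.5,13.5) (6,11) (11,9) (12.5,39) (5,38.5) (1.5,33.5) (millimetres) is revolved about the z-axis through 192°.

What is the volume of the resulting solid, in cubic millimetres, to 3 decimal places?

Profile (r,z), 7 vertices: (1.5,16) (3.5,13.5) (6,11) (11,9) (12.5,39) (5,38.5) (1.5,33.5)
edge 0: (1.5,16)→(3.5,13.5)  cross = 1.5·13.5 − 3.5·16 = -35.7500; (r_i+r_j)·cross = 5·-35.7500 = -178.7500
edge 1: (3.5,13.5)→(6,11)  cross = 3.5·11 − 6·13.5 = -42.5000; (r_i+r_j)·cross = 9.5·-42.5000 = -403.7500
edge 2: (6,11)→(11,9)  cross = 6·9 − 11·11 = -67.0000; (r_i+r_j)·cross = 17·-67.0000 = -1139.0000
edge 3: (11,9)→(12.5,39)  cross = 11·39 − 12.5·9 = 316.5000; (r_i+r_j)·cross = 23.5·316.5000 = 7437.7500
edge 4: (12.5,39)→(5,38.5)  cross = 12.5·38.5 − 5·39 = 286.2500; (r_i+r_j)·cross = 17.5·286.2500 = 5009.3750
edge 5: (5,38.5)→(1.5,33.5)  cross = 5·33.5 − 1.5·38.5 = 109.7500; (r_i+r_j)·cross = 6.5·109.7500 = 713.3750
edge 6: (1.5,33.5)→(1.5,16)  cross = 1.5·16 − 1.5·33.5 = -26.2500; (r_i+r_j)·cross = 3·-26.2500 = -78.7500
Σcross = 541.0000 → A = |Σcross|/2 = 270.5000 mm²
Σ(r_i+r_j)·cross = 11360.2500 → first moment M = |Σ|/6 = 1893.3750
R_c = M/A = 1893.3750/270.5000 = 6.9995 mm
θ = 192° = 3.351032 rad
V = θ·R_c·A = 3.351032·6.9995·270.5000 = 6344.761 mm³

Volume = 6344.761 mm³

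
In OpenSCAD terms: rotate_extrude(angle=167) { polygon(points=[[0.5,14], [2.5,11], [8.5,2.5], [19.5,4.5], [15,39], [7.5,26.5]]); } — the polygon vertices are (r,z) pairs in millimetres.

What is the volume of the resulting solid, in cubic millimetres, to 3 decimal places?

Profile (r,z), 6 vertices: (0.5,14) (2.5,11) (8.5,2.5) (19.5,4.5) (15,39) (7.5,26.5)
edge 0: (0.5,14)→(2.5,11)  cross = 0.5·11 − 2.5·14 = -29.5000; (r_i+r_j)·cross = 3·-29.5000 = -88.5000
edge 1: (2.5,11)→(8.5,2.5)  cross = 2.5·2.5 − 8.5·11 = -87.2500; (r_i+r_j)·cross = 11·-87.2500 = -959.7500
edge 2: (8.5,2.5)→(19.5,4.5)  cross = 8.5·4.5 − 19.5·2.5 = -10.5000; (r_i+r_j)·cross = 28·-10.5000 = -294.0000
edge 3: (19.5,4.5)→(15,39)  cross = 19.5·39 − 15·4.5 = 693.0000; (r_i+r_j)·cross = 34.5·693.0000 = 23908.5000
edge 4: (15,39)→(7.5,26.5)  cross = 15·26.5 − 7.5·39 = 105.0000; (r_i+r_j)·cross = 22.5·105.0000 = 2362.5000
edge 5: (7.5,26.5)→(0.5,14)  cross = 7.5·14 − 0.5·26.5 = 91.7500; (r_i+r_j)·cross = 8·91.7500 = 734.0000
Σcross = 762.5000 → A = |Σcross|/2 = 381.2500 mm²
Σ(r_i+r_j)·cross = 25662.7500 → first moment M = |Σ|/6 = 4277.1250
R_c = M/A = 4277.1250/381.2500 = 11.2187 mm
θ = 167° = 2.914700 rad
V = θ·R_c·A = 2.914700·11.2187·381.2500 = 12466.536 mm³

Volume = 12466.536 mm³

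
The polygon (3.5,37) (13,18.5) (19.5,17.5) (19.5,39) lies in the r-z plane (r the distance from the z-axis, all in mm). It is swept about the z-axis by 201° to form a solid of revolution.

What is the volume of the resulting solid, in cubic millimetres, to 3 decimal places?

Volume = 10879.239 mm³

Profile (r,z), 4 vertices: (3.5,37) (13,18.5) (19.5,17.5) (19.5,39)
edge 0: (3.5,37)→(13,18.5)  cross = 3.5·18.5 − 13·37 = -416.2500; (r_i+r_j)·cross = 16.5·-416.2500 = -6868.1250
edge 1: (13,18.5)→(19.5,17.5)  cross = 13·17.5 − 19.5·18.5 = -133.2500; (r_i+r_j)·cross = 32.5·-133.2500 = -4330.6250
edge 2: (19.5,17.5)→(19.5,39)  cross = 19.5·39 − 19.5·17.5 = 419.2500; (r_i+r_j)·cross = 39·419.2500 = 16350.7500
edge 3: (19.5,39)→(3.5,37)  cross = 19.5·37 − 3.5·39 = 585.0000; (r_i+r_j)·cross = 23·585.0000 = 13455.0000
Σcross = 454.7500 → A = |Σcross|/2 = 227.3750 mm²
Σ(r_i+r_j)·cross = 18607.0000 → first moment M = |Σ|/6 = 3101.1667
R_c = M/A = 3101.1667/227.3750 = 13.6390 mm
θ = 201° = 3.508112 rad
V = θ·R_c·A = 3.508112·13.6390·227.3750 = 10879.239 mm³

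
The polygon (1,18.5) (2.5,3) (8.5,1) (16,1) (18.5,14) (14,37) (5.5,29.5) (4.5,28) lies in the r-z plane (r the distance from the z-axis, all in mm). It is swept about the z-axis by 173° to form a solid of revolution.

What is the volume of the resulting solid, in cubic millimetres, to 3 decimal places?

Volume = 13577.072 mm³

Profile (r,z), 8 vertices: (1,18.5) (2.5,3) (8.5,1) (16,1) (18.5,14) (14,37) (5.5,29.5) (4.5,28)
edge 0: (1,18.5)→(2.5,3)  cross = 1·3 − 2.5·18.5 = -43.2500; (r_i+r_j)·cross = 3.5·-43.2500 = -151.3750
edge 1: (2.5,3)→(8.5,1)  cross = 2.5·1 − 8.5·3 = -23.0000; (r_i+r_j)·cross = 11·-23.0000 = -253.0000
edge 2: (8.5,1)→(16,1)  cross = 8.5·1 − 16·1 = -7.5000; (r_i+r_j)·cross = 24.5·-7.5000 = -183.7500
edge 3: (16,1)→(18.5,14)  cross = 16·14 − 18.5·1 = 205.5000; (r_i+r_j)·cross = 34.5·205.5000 = 7089.7500
edge 4: (18.5,14)→(14,37)  cross = 18.5·37 − 14·14 = 488.5000; (r_i+r_j)·cross = 32.5·488.5000 = 15876.2500
edge 5: (14,37)→(5.5,29.5)  cross = 14·29.5 − 5.5·37 = 209.5000; (r_i+r_j)·cross = 19.5·209.5000 = 4085.2500
edge 6: (5.5,29.5)→(4.5,28)  cross = 5.5·28 − 4.5·29.5 = 21.2500; (r_i+r_j)·cross = 10·21.2500 = 212.5000
edge 7: (4.5,28)→(1,18.5)  cross = 4.5·18.5 − 1·28 = 55.2500; (r_i+r_j)·cross = 5.5·55.2500 = 303.8750
Σcross = 906.2500 → A = |Σcross|/2 = 453.1250 mm²
Σ(r_i+r_j)·cross = 26979.5000 → first moment M = |Σ|/6 = 4496.5833
R_c = M/A = 4496.5833/453.1250 = 9.9235 mm
θ = 173° = 3.019420 rad
V = θ·R_c·A = 3.019420·9.9235·453.1250 = 13577.072 mm³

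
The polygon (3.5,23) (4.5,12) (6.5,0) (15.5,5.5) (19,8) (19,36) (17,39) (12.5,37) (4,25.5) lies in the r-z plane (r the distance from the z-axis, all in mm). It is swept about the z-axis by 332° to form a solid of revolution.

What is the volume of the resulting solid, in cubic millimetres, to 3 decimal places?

Volume = 30886.097 mm³

Profile (r,z), 9 vertices: (3.5,23) (4.5,12) (6.5,0) (15.5,5.5) (19,8) (19,36) (17,39) (12.5,37) (4,25.5)
edge 0: (3.5,23)→(4.5,12)  cross = 3.5·12 − 4.5·23 = -61.5000; (r_i+r_j)·cross = 8·-61.5000 = -492.0000
edge 1: (4.5,12)→(6.5,0)  cross = 4.5·0 − 6.5·12 = -78.0000; (r_i+r_j)·cross = 11·-78.0000 = -858.0000
edge 2: (6.5,0)→(15.5,5.5)  cross = 6.5·5.5 − 15.5·0 = 35.7500; (r_i+r_j)·cross = 22·35.7500 = 786.5000
edge 3: (15.5,5.5)→(19,8)  cross = 15.5·8 − 19·5.5 = 19.5000; (r_i+r_j)·cross = 34.5·19.5000 = 672.7500
edge 4: (19,8)→(19,36)  cross = 19·36 − 19·8 = 532.0000; (r_i+r_j)·cross = 38·532.0000 = 20216.0000
edge 5: (19,36)→(17,39)  cross = 19·39 − 17·36 = 129.0000; (r_i+r_j)·cross = 36·129.0000 = 4644.0000
edge 6: (17,39)→(12.5,37)  cross = 17·37 − 12.5·39 = 141.5000; (r_i+r_j)·cross = 29.5·141.5000 = 4174.2500
edge 7: (12.5,37)→(4,25.5)  cross = 12.5·25.5 − 4·37 = 170.7500; (r_i+r_j)·cross = 16.5·170.7500 = 2817.3750
edge 8: (4,25.5)→(3.5,23)  cross = 4·23 − 3.5·25.5 = 2.7500; (r_i+r_j)·cross = 7.5·2.7500 = 20.6250
Σcross = 891.7500 → A = |Σcross|/2 = 445.8750 mm²
Σ(r_i+r_j)·cross = 31981.5000 → first moment M = |Σ|/6 = 5330.2500
R_c = M/A = 5330.2500/445.8750 = 11.9546 mm
θ = 332° = 5.794493 rad
V = θ·R_c·A = 5.794493·11.9546·445.8750 = 30886.097 mm³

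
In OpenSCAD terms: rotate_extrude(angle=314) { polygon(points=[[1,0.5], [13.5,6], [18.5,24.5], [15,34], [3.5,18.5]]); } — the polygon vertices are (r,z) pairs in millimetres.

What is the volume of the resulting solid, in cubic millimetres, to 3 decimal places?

Profile (r,z), 5 vertices: (1,0.5) (13.5,6) (18.5,24.5) (15,34) (3.5,18.5)
edge 0: (1,0.5)→(13.5,6)  cross = 1·6 − 13.5·0.5 = -0.7500; (r_i+r_j)·cross = 14.5·-0.7500 = -10.8750
edge 1: (13.5,6)→(18.5,24.5)  cross = 13.5·24.5 − 18.5·6 = 219.7500; (r_i+r_j)·cross = 32·219.7500 = 7032.0000
edge 2: (18.5,24.5)→(15,34)  cross = 18.5·34 − 15·24.5 = 261.5000; (r_i+r_j)·cross = 33.5·261.5000 = 8760.2500
edge 3: (15,34)→(3.5,18.5)  cross = 15·18.5 − 3.5·34 = 158.5000; (r_i+r_j)·cross = 18.5·158.5000 = 2932.2500
edge 4: (3.5,18.5)→(1,0.5)  cross = 3.5·0.5 − 1·18.5 = -16.7500; (r_i+r_j)·cross = 4.5·-16.7500 = -75.3750
Σcross = 622.2500 → A = |Σcross|/2 = 311.1250 mm²
Σ(r_i+r_j)·cross = 18638.2500 → first moment M = |Σ|/6 = 3106.3750
R_c = M/A = 3106.3750/311.1250 = 9.9843 mm
θ = 314° = 5.480334 rad
V = θ·R_c·A = 5.480334·9.9843·311.1250 = 17023.972 mm³

Volume = 17023.972 mm³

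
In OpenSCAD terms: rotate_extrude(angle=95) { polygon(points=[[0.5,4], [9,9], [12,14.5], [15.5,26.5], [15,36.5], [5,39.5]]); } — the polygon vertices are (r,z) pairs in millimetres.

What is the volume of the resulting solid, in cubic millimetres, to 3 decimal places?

Volume = 4441.018 mm³

Profile (r,z), 6 vertices: (0.5,4) (9,9) (12,14.5) (15.5,26.5) (15,36.5) (5,39.5)
edge 0: (0.5,4)→(9,9)  cross = 0.5·9 − 9·4 = -31.5000; (r_i+r_j)·cross = 9.5·-31.5000 = -299.2500
edge 1: (9,9)→(12,14.5)  cross = 9·14.5 − 12·9 = 22.5000; (r_i+r_j)·cross = 21·22.5000 = 472.5000
edge 2: (12,14.5)→(15.5,26.5)  cross = 12·26.5 − 15.5·14.5 = 93.2500; (r_i+r_j)·cross = 27.5·93.2500 = 2564.3750
edge 3: (15.5,26.5)→(15,36.5)  cross = 15.5·36.5 − 15·26.5 = 168.2500; (r_i+r_j)·cross = 30.5·168.2500 = 5131.6250
edge 4: (15,36.5)→(5,39.5)  cross = 15·39.5 − 5·36.5 = 410.0000; (r_i+r_j)·cross = 20·410.0000 = 8200.0000
edge 5: (5,39.5)→(0.5,4)  cross = 5·4 − 0.5·39.5 = 0.2500; (r_i+r_j)·cross = 5.5·0.2500 = 1.3750
Σcross = 662.7500 → A = |Σcross|/2 = 331.3750 mm²
Σ(r_i+r_j)·cross = 16070.6250 → first moment M = |Σ|/6 = 2678.4375
R_c = M/A = 2678.4375/331.3750 = 8.0828 mm
θ = 95° = 1.658063 rad
V = θ·R_c·A = 1.658063·8.0828·331.3750 = 4441.018 mm³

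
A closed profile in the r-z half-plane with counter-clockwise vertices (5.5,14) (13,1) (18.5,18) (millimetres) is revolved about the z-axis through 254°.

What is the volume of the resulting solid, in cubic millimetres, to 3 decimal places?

Volume = 5440.197 mm³

Profile (r,z), 3 vertices: (5.5,14) (13,1) (18.5,18)
edge 0: (5.5,14)→(13,1)  cross = 5.5·1 − 13·14 = -176.5000; (r_i+r_j)·cross = 18.5·-176.5000 = -3265.2500
edge 1: (13,1)→(18.5,18)  cross = 13·18 − 18.5·1 = 215.5000; (r_i+r_j)·cross = 31.5·215.5000 = 6788.2500
edge 2: (18.5,18)→(5.5,14)  cross = 18.5·14 − 5.5·18 = 160.0000; (r_i+r_j)·cross = 24·160.0000 = 3840.0000
Σcross = 199.0000 → A = |Σcross|/2 = 99.5000 mm²
Σ(r_i+r_j)·cross = 7363.0000 → first moment M = |Σ|/6 = 1227.1667
R_c = M/A = 1227.1667/99.5000 = 12.3333 mm
θ = 254° = 4.433136 rad
V = θ·R_c·A = 4.433136·12.3333·99.5000 = 5440.197 mm³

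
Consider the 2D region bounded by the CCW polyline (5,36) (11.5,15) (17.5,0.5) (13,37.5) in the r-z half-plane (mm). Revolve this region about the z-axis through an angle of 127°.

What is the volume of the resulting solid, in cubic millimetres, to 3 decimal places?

Profile (r,z), 4 vertices: (5,36) (11.5,15) (17.5,0.5) (13,37.5)
edge 0: (5,36)→(11.5,15)  cross = 5·15 − 11.5·36 = -339.0000; (r_i+r_j)·cross = 16.5·-339.0000 = -5593.5000
edge 1: (11.5,15)→(17.5,0.5)  cross = 11.5·0.5 − 17.5·15 = -256.7500; (r_i+r_j)·cross = 29·-256.7500 = -7445.7500
edge 2: (17.5,0.5)→(13,37.5)  cross = 17.5·37.5 − 13·0.5 = 649.7500; (r_i+r_j)·cross = 30.5·649.7500 = 19817.3750
edge 3: (13,37.5)→(5,36)  cross = 13·36 − 5·37.5 = 280.5000; (r_i+r_j)·cross = 18·280.5000 = 5049.0000
Σcross = 334.5000 → A = |Σcross|/2 = 167.2500 mm²
Σ(r_i+r_j)·cross = 11827.1250 → first moment M = |Σ|/6 = 1971.1875
R_c = M/A = 1971.1875/167.2500 = 11.7859 mm
θ = 127° = 2.216568 rad
V = θ·R_c·A = 2.216568·11.7859·167.2500 = 4369.271 mm³

Volume = 4369.271 mm³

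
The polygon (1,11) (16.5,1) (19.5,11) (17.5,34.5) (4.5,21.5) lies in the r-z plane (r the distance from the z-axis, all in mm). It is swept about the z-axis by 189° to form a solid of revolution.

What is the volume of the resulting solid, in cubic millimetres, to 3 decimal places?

Profile (r,z), 5 vertices: (1,11) (16.5,1) (19.5,11) (17.5,34.5) (4.5,21.5)
edge 0: (1,11)→(16.5,1)  cross = 1·1 − 16.5·11 = -180.5000; (r_i+r_j)·cross = 17.5·-180.5000 = -3158.7500
edge 1: (16.5,1)→(19.5,11)  cross = 16.5·11 − 19.5·1 = 162.0000; (r_i+r_j)·cross = 36·162.0000 = 5832.0000
edge 2: (19.5,11)→(17.5,34.5)  cross = 19.5·34.5 − 17.5·11 = 480.2500; (r_i+r_j)·cross = 37·480.2500 = 17769.2500
edge 3: (17.5,34.5)→(4.5,21.5)  cross = 17.5·21.5 − 4.5·34.5 = 221.0000; (r_i+r_j)·cross = 22·221.0000 = 4862.0000
edge 4: (4.5,21.5)→(1,11)  cross = 4.5·11 − 1·21.5 = 28.0000; (r_i+r_j)·cross = 5.5·28.0000 = 154.0000
Σcross = 710.7500 → A = |Σcross|/2 = 355.3750 mm²
Σ(r_i+r_j)·cross = 25458.5000 → first moment M = |Σ|/6 = 4243.0833
R_c = M/A = 4243.0833/355.3750 = 11.9397 mm
θ = 189° = 3.298672 rad
V = θ·R_c·A = 3.298672·11.9397·355.3750 = 13996.541 mm³

Volume = 13996.541 mm³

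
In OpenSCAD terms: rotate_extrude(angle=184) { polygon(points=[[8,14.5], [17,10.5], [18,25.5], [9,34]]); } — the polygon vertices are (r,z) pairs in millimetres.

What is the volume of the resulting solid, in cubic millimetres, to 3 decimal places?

Profile (r,z), 4 vertices: (8,14.5) (17,10.5) (18,25.5) (9,34)
edge 0: (8,14.5)→(17,10.5)  cross = 8·10.5 − 17·14.5 = -162.5000; (r_i+r_j)·cross = 25·-162.5000 = -4062.5000
edge 1: (17,10.5)→(18,25.5)  cross = 17·25.5 − 18·10.5 = 244.5000; (r_i+r_j)·cross = 35·244.5000 = 8557.5000
edge 2: (18,25.5)→(9,34)  cross = 18·34 − 9·25.5 = 382.5000; (r_i+r_j)·cross = 27·382.5000 = 10327.5000
edge 3: (9,34)→(8,14.5)  cross = 9·14.5 − 8·34 = -141.5000; (r_i+r_j)·cross = 17·-141.5000 = -2405.5000
Σcross = 323.0000 → A = |Σcross|/2 = 161.5000 mm²
Σ(r_i+r_j)·cross = 12417.0000 → first moment M = |Σ|/6 = 2069.5000
R_c = M/A = 2069.5000/161.5000 = 12.8142 mm
θ = 184° = 3.211406 rad
V = θ·R_c·A = 3.211406·12.8142·161.5000 = 6646.004 mm³

Volume = 6646.004 mm³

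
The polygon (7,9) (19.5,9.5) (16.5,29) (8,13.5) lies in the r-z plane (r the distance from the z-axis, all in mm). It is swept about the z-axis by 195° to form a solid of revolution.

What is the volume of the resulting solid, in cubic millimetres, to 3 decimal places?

Profile (r,z), 4 vertices: (7,9) (19.5,9.5) (16.5,29) (8,13.5)
edge 0: (7,9)→(19.5,9.5)  cross = 7·9.5 − 19.5·9 = -109.0000; (r_i+r_j)·cross = 26.5·-109.0000 = -2888.5000
edge 1: (19.5,9.5)→(16.5,29)  cross = 19.5·29 − 16.5·9.5 = 408.7500; (r_i+r_j)·cross = 36·408.7500 = 14715.0000
edge 2: (16.5,29)→(8,13.5)  cross = 16.5·13.5 − 8·29 = -9.2500; (r_i+r_j)·cross = 24.5·-9.2500 = -226.6250
edge 3: (8,13.5)→(7,9)  cross = 8·9 − 7·13.5 = -22.5000; (r_i+r_j)·cross = 15·-22.5000 = -337.5000
Σcross = 268.0000 → A = |Σcross|/2 = 134.0000 mm²
Σ(r_i+r_j)·cross = 11262.3750 → first moment M = |Σ|/6 = 1877.0625
R_c = M/A = 1877.0625/134.0000 = 14.0079 mm
θ = 195° = 3.403392 rad
V = θ·R_c·A = 3.403392·14.0079·134.0000 = 6388.380 mm³

Volume = 6388.380 mm³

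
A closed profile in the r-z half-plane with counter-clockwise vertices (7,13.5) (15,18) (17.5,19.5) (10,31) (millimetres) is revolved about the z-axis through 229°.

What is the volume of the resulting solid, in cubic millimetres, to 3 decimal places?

Volume = 3828.938 mm³

Profile (r,z), 4 vertices: (7,13.5) (15,18) (17.5,19.5) (10,31)
edge 0: (7,13.5)→(15,18)  cross = 7·18 − 15·13.5 = -76.5000; (r_i+r_j)·cross = 22·-76.5000 = -1683.0000
edge 1: (15,18)→(17.5,19.5)  cross = 15·19.5 − 17.5·18 = -22.5000; (r_i+r_j)·cross = 32.5·-22.5000 = -731.2500
edge 2: (17.5,19.5)→(10,31)  cross = 17.5·31 − 10·19.5 = 347.5000; (r_i+r_j)·cross = 27.5·347.5000 = 9556.2500
edge 3: (10,31)→(7,13.5)  cross = 10·13.5 − 7·31 = -82.0000; (r_i+r_j)·cross = 17·-82.0000 = -1394.0000
Σcross = 166.5000 → A = |Σcross|/2 = 83.2500 mm²
Σ(r_i+r_j)·cross = 5748.0000 → first moment M = |Σ|/6 = 958.0000
R_c = M/A = 958.0000/83.2500 = 11.5075 mm
θ = 229° = 3.996804 rad
V = θ·R_c·A = 3.996804·11.5075·83.2500 = 3828.938 mm³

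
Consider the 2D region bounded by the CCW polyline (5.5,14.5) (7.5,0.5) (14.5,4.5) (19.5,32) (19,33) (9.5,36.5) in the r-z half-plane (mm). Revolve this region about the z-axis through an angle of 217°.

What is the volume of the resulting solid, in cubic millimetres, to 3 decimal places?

Profile (r,z), 6 vertices: (5.5,14.5) (7.5,0.5) (14.5,4.5) (19.5,32) (19,33) (9.5,36.5)
edge 0: (5.5,14.5)→(7.5,0.5)  cross = 5.5·0.5 − 7.5·14.5 = -106.0000; (r_i+r_j)·cross = 13·-106.0000 = -1378.0000
edge 1: (7.5,0.5)→(14.5,4.5)  cross = 7.5·4.5 − 14.5·0.5 = 26.5000; (r_i+r_j)·cross = 22·26.5000 = 583.0000
edge 2: (14.5,4.5)→(19.5,32)  cross = 14.5·32 − 19.5·4.5 = 376.2500; (r_i+r_j)·cross = 34·376.2500 = 12792.5000
edge 3: (19.5,32)→(19,33)  cross = 19.5·33 − 19·32 = 35.5000; (r_i+r_j)·cross = 38.5·35.5000 = 1366.7500
edge 4: (19,33)→(9.5,36.5)  cross = 19·36.5 − 9.5·33 = 380.0000; (r_i+r_j)·cross = 28.5·380.0000 = 10830.0000
edge 5: (9.5,36.5)→(5.5,14.5)  cross = 9.5·14.5 − 5.5·36.5 = -63.0000; (r_i+r_j)·cross = 15·-63.0000 = -945.0000
Σcross = 649.2500 → A = |Σcross|/2 = 324.6250 mm²
Σ(r_i+r_j)·cross = 23249.2500 → first moment M = |Σ|/6 = 3874.8750
R_c = M/A = 3874.8750/324.6250 = 11.9365 mm
θ = 217° = 3.787364 rad
V = θ·R_c·A = 3.787364·11.9365·324.6250 = 14675.564 mm³

Volume = 14675.564 mm³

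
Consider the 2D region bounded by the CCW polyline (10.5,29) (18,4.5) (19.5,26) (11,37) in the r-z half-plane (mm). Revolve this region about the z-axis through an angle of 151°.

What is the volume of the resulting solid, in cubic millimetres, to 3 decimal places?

Volume = 5498.202 mm³

Profile (r,z), 4 vertices: (10.5,29) (18,4.5) (19.5,26) (11,37)
edge 0: (10.5,29)→(18,4.5)  cross = 10.5·4.5 − 18·29 = -474.7500; (r_i+r_j)·cross = 28.5·-474.7500 = -13530.3750
edge 1: (18,4.5)→(19.5,26)  cross = 18·26 − 19.5·4.5 = 380.2500; (r_i+r_j)·cross = 37.5·380.2500 = 14259.3750
edge 2: (19.5,26)→(11,37)  cross = 19.5·37 − 11·26 = 435.5000; (r_i+r_j)·cross = 30.5·435.5000 = 13282.7500
edge 3: (11,37)→(10.5,29)  cross = 11·29 − 10.5·37 = -69.5000; (r_i+r_j)·cross = 21.5·-69.5000 = -1494.2500
Σcross = 271.5000 → A = |Σcross|/2 = 135.7500 mm²
Σ(r_i+r_j)·cross = 12517.5000 → first moment M = |Σ|/6 = 2086.2500
R_c = M/A = 2086.2500/135.7500 = 15.3683 mm
θ = 151° = 2.635447 rad
V = θ·R_c·A = 2.635447·15.3683·135.7500 = 5498.202 mm³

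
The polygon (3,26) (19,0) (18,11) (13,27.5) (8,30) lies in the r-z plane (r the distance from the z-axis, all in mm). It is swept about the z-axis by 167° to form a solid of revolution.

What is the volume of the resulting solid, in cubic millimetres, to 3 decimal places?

Profile (r,z), 5 vertices: (3,26) (19,0) (18,11) (13,27.5) (8,30)
edge 0: (3,26)→(19,0)  cross = 3·0 − 19·26 = -494.0000; (r_i+r_j)·cross = 22·-494.0000 = -10868.0000
edge 1: (19,0)→(18,11)  cross = 19·11 − 18·0 = 209.0000; (r_i+r_j)·cross = 37·209.0000 = 7733.0000
edge 2: (18,11)→(13,27.5)  cross = 18·27.5 − 13·11 = 352.0000; (r_i+r_j)·cross = 31·352.0000 = 10912.0000
edge 3: (13,27.5)→(8,30)  cross = 13·30 − 8·27.5 = 170.0000; (r_i+r_j)·cross = 21·170.0000 = 3570.0000
edge 4: (8,30)→(3,26)  cross = 8·26 − 3·30 = 118.0000; (r_i+r_j)·cross = 11·118.0000 = 1298.0000
Σcross = 355.0000 → A = |Σcross|/2 = 177.5000 mm²
Σ(r_i+r_j)·cross = 12645.0000 → first moment M = |Σ|/6 = 2107.5000
R_c = M/A = 2107.5000/177.5000 = 11.8732 mm
θ = 167° = 2.914700 rad
V = θ·R_c·A = 2.914700·11.8732·177.5000 = 6142.730 mm³

Volume = 6142.730 mm³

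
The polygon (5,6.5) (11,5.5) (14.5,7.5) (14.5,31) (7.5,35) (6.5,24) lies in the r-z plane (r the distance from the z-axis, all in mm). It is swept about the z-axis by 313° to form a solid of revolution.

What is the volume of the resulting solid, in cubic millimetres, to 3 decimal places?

Profile (r,z), 6 vertices: (5,6.5) (11,5.5) (14.5,7.5) (14.5,31) (7.5,35) (6.5,24)
edge 0: (5,6.5)→(11,5.5)  cross = 5·5.5 − 11·6.5 = -44.0000; (r_i+r_j)·cross = 16·-44.0000 = -704.0000
edge 1: (11,5.5)→(14.5,7.5)  cross = 11·7.5 − 14.5·5.5 = 2.7500; (r_i+r_j)·cross = 25.5·2.7500 = 70.1250
edge 2: (14.5,7.5)→(14.5,31)  cross = 14.5·31 − 14.5·7.5 = 340.7500; (r_i+r_j)·cross = 29·340.7500 = 9881.7500
edge 3: (14.5,31)→(7.5,35)  cross = 14.5·35 − 7.5·31 = 275.0000; (r_i+r_j)·cross = 22·275.0000 = 6050.0000
edge 4: (7.5,35)→(6.5,24)  cross = 7.5·24 − 6.5·35 = -47.5000; (r_i+r_j)·cross = 14·-47.5000 = -665.0000
edge 5: (6.5,24)→(5,6.5)  cross = 6.5·6.5 − 5·24 = -77.7500; (r_i+r_j)·cross = 11.5·-77.7500 = -894.1250
Σcross = 449.2500 → A = |Σcross|/2 = 224.6250 mm²
Σ(r_i+r_j)·cross = 13738.7500 → first moment M = |Σ|/6 = 2289.7917
R_c = M/A = 2289.7917/224.6250 = 10.1938 mm
θ = 313° = 5.462881 rad
V = θ·R_c·A = 5.462881·10.1938·224.6250 = 12508.858 mm³

Volume = 12508.858 mm³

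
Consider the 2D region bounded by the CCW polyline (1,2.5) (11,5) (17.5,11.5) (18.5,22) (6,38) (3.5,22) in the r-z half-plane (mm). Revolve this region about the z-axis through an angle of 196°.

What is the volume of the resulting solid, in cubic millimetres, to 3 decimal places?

Volume = 11951.792 mm³

Profile (r,z), 6 vertices: (1,2.5) (11,5) (17.5,11.5) (18.5,22) (6,38) (3.5,22)
edge 0: (1,2.5)→(11,5)  cross = 1·5 − 11·2.5 = -22.5000; (r_i+r_j)·cross = 12·-22.5000 = -270.0000
edge 1: (11,5)→(17.5,11.5)  cross = 11·11.5 − 17.5·5 = 39.0000; (r_i+r_j)·cross = 28.5·39.0000 = 1111.5000
edge 2: (17.5,11.5)→(18.5,22)  cross = 17.5·22 − 18.5·11.5 = 172.2500; (r_i+r_j)·cross = 36·172.2500 = 6201.0000
edge 3: (18.5,22)→(6,38)  cross = 18.5·38 − 6·22 = 571.0000; (r_i+r_j)·cross = 24.5·571.0000 = 13989.5000
edge 4: (6,38)→(3.5,22)  cross = 6·22 − 3.5·38 = -1.0000; (r_i+r_j)·cross = 9.5·-1.0000 = -9.5000
edge 5: (3.5,22)→(1,2.5)  cross = 3.5·2.5 − 1·22 = -13.2500; (r_i+r_j)·cross = 4.5·-13.2500 = -59.6250
Σcross = 745.5000 → A = |Σcross|/2 = 372.7500 mm²
Σ(r_i+r_j)·cross = 20962.8750 → first moment M = |Σ|/6 = 3493.8125
R_c = M/A = 3493.8125/372.7500 = 9.3731 mm
θ = 196° = 3.420845 rad
V = θ·R_c·A = 3.420845·9.3731·372.7500 = 11951.792 mm³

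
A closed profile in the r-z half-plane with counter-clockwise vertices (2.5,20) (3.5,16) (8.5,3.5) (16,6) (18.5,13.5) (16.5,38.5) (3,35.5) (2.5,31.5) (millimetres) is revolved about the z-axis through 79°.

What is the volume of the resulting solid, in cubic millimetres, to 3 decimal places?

Volume = 6440.250 mm³

Profile (r,z), 8 vertices: (2.5,20) (3.5,16) (8.5,3.5) (16,6) (18.5,13.5) (16.5,38.5) (3,35.5) (2.5,31.5)
edge 0: (2.5,20)→(3.5,16)  cross = 2.5·16 − 3.5·20 = -30.0000; (r_i+r_j)·cross = 6·-30.0000 = -180.0000
edge 1: (3.5,16)→(8.5,3.5)  cross = 3.5·3.5 − 8.5·16 = -123.7500; (r_i+r_j)·cross = 12·-123.7500 = -1485.0000
edge 2: (8.5,3.5)→(16,6)  cross = 8.5·6 − 16·3.5 = -5.0000; (r_i+r_j)·cross = 24.5·-5.0000 = -122.5000
edge 3: (16,6)→(18.5,13.5)  cross = 16·13.5 − 18.5·6 = 105.0000; (r_i+r_j)·cross = 34.5·105.0000 = 3622.5000
edge 4: (18.5,13.5)→(16.5,38.5)  cross = 18.5·38.5 − 16.5·13.5 = 489.5000; (r_i+r_j)·cross = 35·489.5000 = 17132.5000
edge 5: (16.5,38.5)→(3,35.5)  cross = 16.5·35.5 − 3·38.5 = 470.2500; (r_i+r_j)·cross = 19.5·470.2500 = 9169.8750
edge 6: (3,35.5)→(2.5,31.5)  cross = 3·31.5 − 2.5·35.5 = 5.7500; (r_i+r_j)·cross = 5.5·5.7500 = 31.6250
edge 7: (2.5,31.5)→(2.5,20)  cross = 2.5·20 − 2.5·31.5 = -28.7500; (r_i+r_j)·cross = 5·-28.7500 = -143.7500
Σcross = 883.0000 → A = |Σcross|/2 = 441.5000 mm²
Σ(r_i+r_j)·cross = 28025.2500 → first moment M = |Σ|/6 = 4670.8750
R_c = M/A = 4670.8750/441.5000 = 10.5796 mm
θ = 79° = 1.378810 rad
V = θ·R_c·A = 1.378810·10.5796·441.5000 = 6440.250 mm³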